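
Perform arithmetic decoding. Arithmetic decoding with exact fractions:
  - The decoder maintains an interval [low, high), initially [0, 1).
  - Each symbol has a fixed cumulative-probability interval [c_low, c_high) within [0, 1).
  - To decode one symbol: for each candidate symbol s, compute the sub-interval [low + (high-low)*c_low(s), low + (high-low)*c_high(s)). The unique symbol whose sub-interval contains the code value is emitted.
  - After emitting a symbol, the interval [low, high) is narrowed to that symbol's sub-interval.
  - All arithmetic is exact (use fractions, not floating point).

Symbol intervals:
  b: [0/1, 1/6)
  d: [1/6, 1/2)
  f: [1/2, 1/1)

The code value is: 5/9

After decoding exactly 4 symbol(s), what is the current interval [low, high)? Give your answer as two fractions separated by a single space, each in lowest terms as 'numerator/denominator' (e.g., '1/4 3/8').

Answer: 79/144 9/16

Derivation:
Step 1: interval [0/1, 1/1), width = 1/1 - 0/1 = 1/1
  'b': [0/1 + 1/1*0/1, 0/1 + 1/1*1/6) = [0/1, 1/6)
  'd': [0/1 + 1/1*1/6, 0/1 + 1/1*1/2) = [1/6, 1/2)
  'f': [0/1 + 1/1*1/2, 0/1 + 1/1*1/1) = [1/2, 1/1) <- contains code 5/9
  emit 'f', narrow to [1/2, 1/1)
Step 2: interval [1/2, 1/1), width = 1/1 - 1/2 = 1/2
  'b': [1/2 + 1/2*0/1, 1/2 + 1/2*1/6) = [1/2, 7/12) <- contains code 5/9
  'd': [1/2 + 1/2*1/6, 1/2 + 1/2*1/2) = [7/12, 3/4)
  'f': [1/2 + 1/2*1/2, 1/2 + 1/2*1/1) = [3/4, 1/1)
  emit 'b', narrow to [1/2, 7/12)
Step 3: interval [1/2, 7/12), width = 7/12 - 1/2 = 1/12
  'b': [1/2 + 1/12*0/1, 1/2 + 1/12*1/6) = [1/2, 37/72)
  'd': [1/2 + 1/12*1/6, 1/2 + 1/12*1/2) = [37/72, 13/24)
  'f': [1/2 + 1/12*1/2, 1/2 + 1/12*1/1) = [13/24, 7/12) <- contains code 5/9
  emit 'f', narrow to [13/24, 7/12)
Step 4: interval [13/24, 7/12), width = 7/12 - 13/24 = 1/24
  'b': [13/24 + 1/24*0/1, 13/24 + 1/24*1/6) = [13/24, 79/144)
  'd': [13/24 + 1/24*1/6, 13/24 + 1/24*1/2) = [79/144, 9/16) <- contains code 5/9
  'f': [13/24 + 1/24*1/2, 13/24 + 1/24*1/1) = [9/16, 7/12)
  emit 'd', narrow to [79/144, 9/16)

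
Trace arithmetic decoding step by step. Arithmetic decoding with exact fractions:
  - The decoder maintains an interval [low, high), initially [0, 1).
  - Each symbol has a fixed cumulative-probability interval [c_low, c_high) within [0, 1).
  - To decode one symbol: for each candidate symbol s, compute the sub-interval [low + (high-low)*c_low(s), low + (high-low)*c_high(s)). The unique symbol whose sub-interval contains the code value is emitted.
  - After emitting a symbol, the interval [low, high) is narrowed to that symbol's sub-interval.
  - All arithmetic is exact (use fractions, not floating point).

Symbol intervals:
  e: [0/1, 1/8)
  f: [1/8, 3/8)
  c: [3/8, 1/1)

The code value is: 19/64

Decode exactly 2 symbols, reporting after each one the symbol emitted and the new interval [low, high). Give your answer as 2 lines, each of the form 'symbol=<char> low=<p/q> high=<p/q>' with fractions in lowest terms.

Answer: symbol=f low=1/8 high=3/8
symbol=c low=7/32 high=3/8

Derivation:
Step 1: interval [0/1, 1/1), width = 1/1 - 0/1 = 1/1
  'e': [0/1 + 1/1*0/1, 0/1 + 1/1*1/8) = [0/1, 1/8)
  'f': [0/1 + 1/1*1/8, 0/1 + 1/1*3/8) = [1/8, 3/8) <- contains code 19/64
  'c': [0/1 + 1/1*3/8, 0/1 + 1/1*1/1) = [3/8, 1/1)
  emit 'f', narrow to [1/8, 3/8)
Step 2: interval [1/8, 3/8), width = 3/8 - 1/8 = 1/4
  'e': [1/8 + 1/4*0/1, 1/8 + 1/4*1/8) = [1/8, 5/32)
  'f': [1/8 + 1/4*1/8, 1/8 + 1/4*3/8) = [5/32, 7/32)
  'c': [1/8 + 1/4*3/8, 1/8 + 1/4*1/1) = [7/32, 3/8) <- contains code 19/64
  emit 'c', narrow to [7/32, 3/8)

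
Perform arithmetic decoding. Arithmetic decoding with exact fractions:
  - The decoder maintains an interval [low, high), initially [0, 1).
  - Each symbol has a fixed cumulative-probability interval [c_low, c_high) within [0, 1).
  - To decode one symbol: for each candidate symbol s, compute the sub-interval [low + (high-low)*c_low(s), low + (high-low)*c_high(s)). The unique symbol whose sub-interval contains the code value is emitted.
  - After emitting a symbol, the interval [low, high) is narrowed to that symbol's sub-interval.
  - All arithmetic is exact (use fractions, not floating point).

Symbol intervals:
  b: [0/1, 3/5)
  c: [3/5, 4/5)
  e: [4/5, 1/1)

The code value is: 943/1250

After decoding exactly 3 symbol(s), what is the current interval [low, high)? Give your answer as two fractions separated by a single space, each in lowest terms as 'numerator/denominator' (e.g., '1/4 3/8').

Step 1: interval [0/1, 1/1), width = 1/1 - 0/1 = 1/1
  'b': [0/1 + 1/1*0/1, 0/1 + 1/1*3/5) = [0/1, 3/5)
  'c': [0/1 + 1/1*3/5, 0/1 + 1/1*4/5) = [3/5, 4/5) <- contains code 943/1250
  'e': [0/1 + 1/1*4/5, 0/1 + 1/1*1/1) = [4/5, 1/1)
  emit 'c', narrow to [3/5, 4/5)
Step 2: interval [3/5, 4/5), width = 4/5 - 3/5 = 1/5
  'b': [3/5 + 1/5*0/1, 3/5 + 1/5*3/5) = [3/5, 18/25)
  'c': [3/5 + 1/5*3/5, 3/5 + 1/5*4/5) = [18/25, 19/25) <- contains code 943/1250
  'e': [3/5 + 1/5*4/5, 3/5 + 1/5*1/1) = [19/25, 4/5)
  emit 'c', narrow to [18/25, 19/25)
Step 3: interval [18/25, 19/25), width = 19/25 - 18/25 = 1/25
  'b': [18/25 + 1/25*0/1, 18/25 + 1/25*3/5) = [18/25, 93/125)
  'c': [18/25 + 1/25*3/5, 18/25 + 1/25*4/5) = [93/125, 94/125)
  'e': [18/25 + 1/25*4/5, 18/25 + 1/25*1/1) = [94/125, 19/25) <- contains code 943/1250
  emit 'e', narrow to [94/125, 19/25)

Answer: 94/125 19/25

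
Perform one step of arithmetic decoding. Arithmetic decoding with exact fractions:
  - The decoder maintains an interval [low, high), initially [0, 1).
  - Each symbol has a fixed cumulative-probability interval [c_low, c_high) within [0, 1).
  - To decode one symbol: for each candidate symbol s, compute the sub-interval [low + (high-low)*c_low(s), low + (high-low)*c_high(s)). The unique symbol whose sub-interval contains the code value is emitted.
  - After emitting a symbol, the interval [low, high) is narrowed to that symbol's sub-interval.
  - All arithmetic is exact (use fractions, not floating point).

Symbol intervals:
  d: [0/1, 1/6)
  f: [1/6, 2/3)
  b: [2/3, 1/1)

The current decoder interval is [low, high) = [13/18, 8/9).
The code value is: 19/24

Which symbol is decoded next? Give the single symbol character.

Interval width = high − low = 8/9 − 13/18 = 1/6
Scaled code = (code − low) / width = (19/24 − 13/18) / 1/6 = 5/12
  d: [0/1, 1/6) 
  f: [1/6, 2/3) ← scaled code falls here ✓
  b: [2/3, 1/1) 

Answer: f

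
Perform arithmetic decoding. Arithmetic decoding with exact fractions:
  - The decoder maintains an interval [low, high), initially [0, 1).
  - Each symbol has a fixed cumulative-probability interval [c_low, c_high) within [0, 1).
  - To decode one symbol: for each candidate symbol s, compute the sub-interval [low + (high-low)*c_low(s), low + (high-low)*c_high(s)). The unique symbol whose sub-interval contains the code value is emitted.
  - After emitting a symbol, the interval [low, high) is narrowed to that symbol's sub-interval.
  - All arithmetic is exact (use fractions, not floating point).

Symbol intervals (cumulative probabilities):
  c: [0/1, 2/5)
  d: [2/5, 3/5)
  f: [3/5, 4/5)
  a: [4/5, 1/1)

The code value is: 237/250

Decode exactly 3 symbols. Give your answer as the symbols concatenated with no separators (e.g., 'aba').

Answer: aff

Derivation:
Step 1: interval [0/1, 1/1), width = 1/1 - 0/1 = 1/1
  'c': [0/1 + 1/1*0/1, 0/1 + 1/1*2/5) = [0/1, 2/5)
  'd': [0/1 + 1/1*2/5, 0/1 + 1/1*3/5) = [2/5, 3/5)
  'f': [0/1 + 1/1*3/5, 0/1 + 1/1*4/5) = [3/5, 4/5)
  'a': [0/1 + 1/1*4/5, 0/1 + 1/1*1/1) = [4/5, 1/1) <- contains code 237/250
  emit 'a', narrow to [4/5, 1/1)
Step 2: interval [4/5, 1/1), width = 1/1 - 4/5 = 1/5
  'c': [4/5 + 1/5*0/1, 4/5 + 1/5*2/5) = [4/5, 22/25)
  'd': [4/5 + 1/5*2/5, 4/5 + 1/5*3/5) = [22/25, 23/25)
  'f': [4/5 + 1/5*3/5, 4/5 + 1/5*4/5) = [23/25, 24/25) <- contains code 237/250
  'a': [4/5 + 1/5*4/5, 4/5 + 1/5*1/1) = [24/25, 1/1)
  emit 'f', narrow to [23/25, 24/25)
Step 3: interval [23/25, 24/25), width = 24/25 - 23/25 = 1/25
  'c': [23/25 + 1/25*0/1, 23/25 + 1/25*2/5) = [23/25, 117/125)
  'd': [23/25 + 1/25*2/5, 23/25 + 1/25*3/5) = [117/125, 118/125)
  'f': [23/25 + 1/25*3/5, 23/25 + 1/25*4/5) = [118/125, 119/125) <- contains code 237/250
  'a': [23/25 + 1/25*4/5, 23/25 + 1/25*1/1) = [119/125, 24/25)
  emit 'f', narrow to [118/125, 119/125)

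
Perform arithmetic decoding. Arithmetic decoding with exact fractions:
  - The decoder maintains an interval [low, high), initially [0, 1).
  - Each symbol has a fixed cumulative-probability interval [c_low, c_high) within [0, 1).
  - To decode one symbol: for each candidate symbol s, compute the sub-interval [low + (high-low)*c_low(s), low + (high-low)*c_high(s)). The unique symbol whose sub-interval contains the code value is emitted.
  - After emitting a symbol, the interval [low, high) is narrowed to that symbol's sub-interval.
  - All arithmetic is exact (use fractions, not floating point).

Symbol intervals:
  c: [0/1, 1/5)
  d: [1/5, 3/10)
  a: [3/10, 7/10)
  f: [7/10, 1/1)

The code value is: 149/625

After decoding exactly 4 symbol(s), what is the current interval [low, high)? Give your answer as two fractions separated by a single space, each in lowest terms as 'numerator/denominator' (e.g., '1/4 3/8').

Step 1: interval [0/1, 1/1), width = 1/1 - 0/1 = 1/1
  'c': [0/1 + 1/1*0/1, 0/1 + 1/1*1/5) = [0/1, 1/5)
  'd': [0/1 + 1/1*1/5, 0/1 + 1/1*3/10) = [1/5, 3/10) <- contains code 149/625
  'a': [0/1 + 1/1*3/10, 0/1 + 1/1*7/10) = [3/10, 7/10)
  'f': [0/1 + 1/1*7/10, 0/1 + 1/1*1/1) = [7/10, 1/1)
  emit 'd', narrow to [1/5, 3/10)
Step 2: interval [1/5, 3/10), width = 3/10 - 1/5 = 1/10
  'c': [1/5 + 1/10*0/1, 1/5 + 1/10*1/5) = [1/5, 11/50)
  'd': [1/5 + 1/10*1/5, 1/5 + 1/10*3/10) = [11/50, 23/100)
  'a': [1/5 + 1/10*3/10, 1/5 + 1/10*7/10) = [23/100, 27/100) <- contains code 149/625
  'f': [1/5 + 1/10*7/10, 1/5 + 1/10*1/1) = [27/100, 3/10)
  emit 'a', narrow to [23/100, 27/100)
Step 3: interval [23/100, 27/100), width = 27/100 - 23/100 = 1/25
  'c': [23/100 + 1/25*0/1, 23/100 + 1/25*1/5) = [23/100, 119/500)
  'd': [23/100 + 1/25*1/5, 23/100 + 1/25*3/10) = [119/500, 121/500) <- contains code 149/625
  'a': [23/100 + 1/25*3/10, 23/100 + 1/25*7/10) = [121/500, 129/500)
  'f': [23/100 + 1/25*7/10, 23/100 + 1/25*1/1) = [129/500, 27/100)
  emit 'd', narrow to [119/500, 121/500)
Step 4: interval [119/500, 121/500), width = 121/500 - 119/500 = 1/250
  'c': [119/500 + 1/250*0/1, 119/500 + 1/250*1/5) = [119/500, 597/2500) <- contains code 149/625
  'd': [119/500 + 1/250*1/5, 119/500 + 1/250*3/10) = [597/2500, 299/1250)
  'a': [119/500 + 1/250*3/10, 119/500 + 1/250*7/10) = [299/1250, 301/1250)
  'f': [119/500 + 1/250*7/10, 119/500 + 1/250*1/1) = [301/1250, 121/500)
  emit 'c', narrow to [119/500, 597/2500)

Answer: 119/500 597/2500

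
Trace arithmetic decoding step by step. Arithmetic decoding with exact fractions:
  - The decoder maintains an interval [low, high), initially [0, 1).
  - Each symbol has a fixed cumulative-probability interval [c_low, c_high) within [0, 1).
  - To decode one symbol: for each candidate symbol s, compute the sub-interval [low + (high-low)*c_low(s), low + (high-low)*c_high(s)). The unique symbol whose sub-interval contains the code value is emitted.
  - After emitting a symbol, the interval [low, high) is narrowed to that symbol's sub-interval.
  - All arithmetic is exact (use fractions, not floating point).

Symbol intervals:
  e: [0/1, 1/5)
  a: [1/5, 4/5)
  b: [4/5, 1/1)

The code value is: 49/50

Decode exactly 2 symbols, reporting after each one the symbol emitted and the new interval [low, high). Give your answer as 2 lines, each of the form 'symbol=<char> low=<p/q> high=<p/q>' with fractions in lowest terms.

Step 1: interval [0/1, 1/1), width = 1/1 - 0/1 = 1/1
  'e': [0/1 + 1/1*0/1, 0/1 + 1/1*1/5) = [0/1, 1/5)
  'a': [0/1 + 1/1*1/5, 0/1 + 1/1*4/5) = [1/5, 4/5)
  'b': [0/1 + 1/1*4/5, 0/1 + 1/1*1/1) = [4/5, 1/1) <- contains code 49/50
  emit 'b', narrow to [4/5, 1/1)
Step 2: interval [4/5, 1/1), width = 1/1 - 4/5 = 1/5
  'e': [4/5 + 1/5*0/1, 4/5 + 1/5*1/5) = [4/5, 21/25)
  'a': [4/5 + 1/5*1/5, 4/5 + 1/5*4/5) = [21/25, 24/25)
  'b': [4/5 + 1/5*4/5, 4/5 + 1/5*1/1) = [24/25, 1/1) <- contains code 49/50
  emit 'b', narrow to [24/25, 1/1)

Answer: symbol=b low=4/5 high=1/1
symbol=b low=24/25 high=1/1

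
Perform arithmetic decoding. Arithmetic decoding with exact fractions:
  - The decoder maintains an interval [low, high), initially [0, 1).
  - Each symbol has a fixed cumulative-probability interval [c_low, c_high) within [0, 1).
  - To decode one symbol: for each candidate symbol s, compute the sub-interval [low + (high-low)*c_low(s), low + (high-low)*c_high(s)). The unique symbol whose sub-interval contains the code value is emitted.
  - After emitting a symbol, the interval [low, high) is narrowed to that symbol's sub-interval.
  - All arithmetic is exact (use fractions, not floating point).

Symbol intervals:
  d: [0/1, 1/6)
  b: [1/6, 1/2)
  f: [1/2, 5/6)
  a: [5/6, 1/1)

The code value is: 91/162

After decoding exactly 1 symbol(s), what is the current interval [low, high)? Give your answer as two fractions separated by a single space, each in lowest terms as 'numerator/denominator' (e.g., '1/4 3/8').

Answer: 1/2 5/6

Derivation:
Step 1: interval [0/1, 1/1), width = 1/1 - 0/1 = 1/1
  'd': [0/1 + 1/1*0/1, 0/1 + 1/1*1/6) = [0/1, 1/6)
  'b': [0/1 + 1/1*1/6, 0/1 + 1/1*1/2) = [1/6, 1/2)
  'f': [0/1 + 1/1*1/2, 0/1 + 1/1*5/6) = [1/2, 5/6) <- contains code 91/162
  'a': [0/1 + 1/1*5/6, 0/1 + 1/1*1/1) = [5/6, 1/1)
  emit 'f', narrow to [1/2, 5/6)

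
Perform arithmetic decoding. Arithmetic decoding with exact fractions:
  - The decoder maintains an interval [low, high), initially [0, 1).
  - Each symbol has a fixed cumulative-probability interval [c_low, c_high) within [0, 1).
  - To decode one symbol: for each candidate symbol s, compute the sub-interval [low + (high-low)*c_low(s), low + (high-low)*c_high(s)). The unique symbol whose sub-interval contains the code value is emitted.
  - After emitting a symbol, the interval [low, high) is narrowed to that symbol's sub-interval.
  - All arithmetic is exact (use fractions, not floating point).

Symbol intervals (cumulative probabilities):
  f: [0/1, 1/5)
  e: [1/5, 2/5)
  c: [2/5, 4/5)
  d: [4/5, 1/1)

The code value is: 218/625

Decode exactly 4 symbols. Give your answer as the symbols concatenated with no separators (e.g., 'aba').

Answer: ecde

Derivation:
Step 1: interval [0/1, 1/1), width = 1/1 - 0/1 = 1/1
  'f': [0/1 + 1/1*0/1, 0/1 + 1/1*1/5) = [0/1, 1/5)
  'e': [0/1 + 1/1*1/5, 0/1 + 1/1*2/5) = [1/5, 2/5) <- contains code 218/625
  'c': [0/1 + 1/1*2/5, 0/1 + 1/1*4/5) = [2/5, 4/5)
  'd': [0/1 + 1/1*4/5, 0/1 + 1/1*1/1) = [4/5, 1/1)
  emit 'e', narrow to [1/5, 2/5)
Step 2: interval [1/5, 2/5), width = 2/5 - 1/5 = 1/5
  'f': [1/5 + 1/5*0/1, 1/5 + 1/5*1/5) = [1/5, 6/25)
  'e': [1/5 + 1/5*1/5, 1/5 + 1/5*2/5) = [6/25, 7/25)
  'c': [1/5 + 1/5*2/5, 1/5 + 1/5*4/5) = [7/25, 9/25) <- contains code 218/625
  'd': [1/5 + 1/5*4/5, 1/5 + 1/5*1/1) = [9/25, 2/5)
  emit 'c', narrow to [7/25, 9/25)
Step 3: interval [7/25, 9/25), width = 9/25 - 7/25 = 2/25
  'f': [7/25 + 2/25*0/1, 7/25 + 2/25*1/5) = [7/25, 37/125)
  'e': [7/25 + 2/25*1/5, 7/25 + 2/25*2/5) = [37/125, 39/125)
  'c': [7/25 + 2/25*2/5, 7/25 + 2/25*4/5) = [39/125, 43/125)
  'd': [7/25 + 2/25*4/5, 7/25 + 2/25*1/1) = [43/125, 9/25) <- contains code 218/625
  emit 'd', narrow to [43/125, 9/25)
Step 4: interval [43/125, 9/25), width = 9/25 - 43/125 = 2/125
  'f': [43/125 + 2/125*0/1, 43/125 + 2/125*1/5) = [43/125, 217/625)
  'e': [43/125 + 2/125*1/5, 43/125 + 2/125*2/5) = [217/625, 219/625) <- contains code 218/625
  'c': [43/125 + 2/125*2/5, 43/125 + 2/125*4/5) = [219/625, 223/625)
  'd': [43/125 + 2/125*4/5, 43/125 + 2/125*1/1) = [223/625, 9/25)
  emit 'e', narrow to [217/625, 219/625)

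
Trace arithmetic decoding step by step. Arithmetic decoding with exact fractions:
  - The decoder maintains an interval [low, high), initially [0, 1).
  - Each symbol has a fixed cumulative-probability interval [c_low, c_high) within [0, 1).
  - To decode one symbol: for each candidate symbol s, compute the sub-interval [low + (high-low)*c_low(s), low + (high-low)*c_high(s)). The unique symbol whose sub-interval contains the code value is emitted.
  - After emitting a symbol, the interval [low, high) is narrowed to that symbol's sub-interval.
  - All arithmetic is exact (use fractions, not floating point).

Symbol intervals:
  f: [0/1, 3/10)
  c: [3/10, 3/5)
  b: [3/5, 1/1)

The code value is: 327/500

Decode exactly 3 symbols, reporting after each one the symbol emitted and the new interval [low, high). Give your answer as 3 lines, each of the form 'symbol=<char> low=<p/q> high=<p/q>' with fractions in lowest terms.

Step 1: interval [0/1, 1/1), width = 1/1 - 0/1 = 1/1
  'f': [0/1 + 1/1*0/1, 0/1 + 1/1*3/10) = [0/1, 3/10)
  'c': [0/1 + 1/1*3/10, 0/1 + 1/1*3/5) = [3/10, 3/5)
  'b': [0/1 + 1/1*3/5, 0/1 + 1/1*1/1) = [3/5, 1/1) <- contains code 327/500
  emit 'b', narrow to [3/5, 1/1)
Step 2: interval [3/5, 1/1), width = 1/1 - 3/5 = 2/5
  'f': [3/5 + 2/5*0/1, 3/5 + 2/5*3/10) = [3/5, 18/25) <- contains code 327/500
  'c': [3/5 + 2/5*3/10, 3/5 + 2/5*3/5) = [18/25, 21/25)
  'b': [3/5 + 2/5*3/5, 3/5 + 2/5*1/1) = [21/25, 1/1)
  emit 'f', narrow to [3/5, 18/25)
Step 3: interval [3/5, 18/25), width = 18/25 - 3/5 = 3/25
  'f': [3/5 + 3/25*0/1, 3/5 + 3/25*3/10) = [3/5, 159/250)
  'c': [3/5 + 3/25*3/10, 3/5 + 3/25*3/5) = [159/250, 84/125) <- contains code 327/500
  'b': [3/5 + 3/25*3/5, 3/5 + 3/25*1/1) = [84/125, 18/25)
  emit 'c', narrow to [159/250, 84/125)

Answer: symbol=b low=3/5 high=1/1
symbol=f low=3/5 high=18/25
symbol=c low=159/250 high=84/125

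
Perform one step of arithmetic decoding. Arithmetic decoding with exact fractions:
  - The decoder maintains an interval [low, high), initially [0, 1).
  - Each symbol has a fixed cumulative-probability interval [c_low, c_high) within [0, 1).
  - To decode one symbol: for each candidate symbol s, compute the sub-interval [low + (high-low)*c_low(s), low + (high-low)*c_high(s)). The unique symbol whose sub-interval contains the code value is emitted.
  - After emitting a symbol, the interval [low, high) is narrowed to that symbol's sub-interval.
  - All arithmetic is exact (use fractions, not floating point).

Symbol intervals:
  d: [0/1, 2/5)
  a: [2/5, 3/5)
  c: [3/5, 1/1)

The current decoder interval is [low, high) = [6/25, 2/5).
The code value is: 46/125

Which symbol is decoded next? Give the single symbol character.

Interval width = high − low = 2/5 − 6/25 = 4/25
Scaled code = (code − low) / width = (46/125 − 6/25) / 4/25 = 4/5
  d: [0/1, 2/5) 
  a: [2/5, 3/5) 
  c: [3/5, 1/1) ← scaled code falls here ✓

Answer: c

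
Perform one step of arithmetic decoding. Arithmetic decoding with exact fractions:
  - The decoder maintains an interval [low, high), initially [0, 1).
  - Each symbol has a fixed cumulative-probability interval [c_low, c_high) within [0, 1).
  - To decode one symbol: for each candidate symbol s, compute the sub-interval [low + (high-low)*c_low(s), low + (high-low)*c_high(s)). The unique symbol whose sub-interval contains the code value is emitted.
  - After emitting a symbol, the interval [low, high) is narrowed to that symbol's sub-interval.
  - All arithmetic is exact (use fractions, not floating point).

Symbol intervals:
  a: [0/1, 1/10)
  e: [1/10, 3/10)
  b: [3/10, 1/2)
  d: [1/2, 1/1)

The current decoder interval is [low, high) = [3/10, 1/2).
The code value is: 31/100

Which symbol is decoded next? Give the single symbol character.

Interval width = high − low = 1/2 − 3/10 = 1/5
Scaled code = (code − low) / width = (31/100 − 3/10) / 1/5 = 1/20
  a: [0/1, 1/10) ← scaled code falls here ✓
  e: [1/10, 3/10) 
  b: [3/10, 1/2) 
  d: [1/2, 1/1) 

Answer: a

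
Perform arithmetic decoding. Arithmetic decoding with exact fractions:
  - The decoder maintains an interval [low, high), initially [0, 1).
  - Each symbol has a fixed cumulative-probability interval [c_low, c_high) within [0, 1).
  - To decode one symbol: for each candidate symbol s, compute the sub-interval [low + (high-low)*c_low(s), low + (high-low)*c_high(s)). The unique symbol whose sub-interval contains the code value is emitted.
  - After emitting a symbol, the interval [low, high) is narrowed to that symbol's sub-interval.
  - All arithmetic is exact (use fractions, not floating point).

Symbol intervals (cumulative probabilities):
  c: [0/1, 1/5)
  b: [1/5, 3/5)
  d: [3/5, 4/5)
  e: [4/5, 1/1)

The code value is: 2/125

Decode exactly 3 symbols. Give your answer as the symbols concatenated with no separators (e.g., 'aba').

Step 1: interval [0/1, 1/1), width = 1/1 - 0/1 = 1/1
  'c': [0/1 + 1/1*0/1, 0/1 + 1/1*1/5) = [0/1, 1/5) <- contains code 2/125
  'b': [0/1 + 1/1*1/5, 0/1 + 1/1*3/5) = [1/5, 3/5)
  'd': [0/1 + 1/1*3/5, 0/1 + 1/1*4/5) = [3/5, 4/5)
  'e': [0/1 + 1/1*4/5, 0/1 + 1/1*1/1) = [4/5, 1/1)
  emit 'c', narrow to [0/1, 1/5)
Step 2: interval [0/1, 1/5), width = 1/5 - 0/1 = 1/5
  'c': [0/1 + 1/5*0/1, 0/1 + 1/5*1/5) = [0/1, 1/25) <- contains code 2/125
  'b': [0/1 + 1/5*1/5, 0/1 + 1/5*3/5) = [1/25, 3/25)
  'd': [0/1 + 1/5*3/5, 0/1 + 1/5*4/5) = [3/25, 4/25)
  'e': [0/1 + 1/5*4/5, 0/1 + 1/5*1/1) = [4/25, 1/5)
  emit 'c', narrow to [0/1, 1/25)
Step 3: interval [0/1, 1/25), width = 1/25 - 0/1 = 1/25
  'c': [0/1 + 1/25*0/1, 0/1 + 1/25*1/5) = [0/1, 1/125)
  'b': [0/1 + 1/25*1/5, 0/1 + 1/25*3/5) = [1/125, 3/125) <- contains code 2/125
  'd': [0/1 + 1/25*3/5, 0/1 + 1/25*4/5) = [3/125, 4/125)
  'e': [0/1 + 1/25*4/5, 0/1 + 1/25*1/1) = [4/125, 1/25)
  emit 'b', narrow to [1/125, 3/125)

Answer: ccb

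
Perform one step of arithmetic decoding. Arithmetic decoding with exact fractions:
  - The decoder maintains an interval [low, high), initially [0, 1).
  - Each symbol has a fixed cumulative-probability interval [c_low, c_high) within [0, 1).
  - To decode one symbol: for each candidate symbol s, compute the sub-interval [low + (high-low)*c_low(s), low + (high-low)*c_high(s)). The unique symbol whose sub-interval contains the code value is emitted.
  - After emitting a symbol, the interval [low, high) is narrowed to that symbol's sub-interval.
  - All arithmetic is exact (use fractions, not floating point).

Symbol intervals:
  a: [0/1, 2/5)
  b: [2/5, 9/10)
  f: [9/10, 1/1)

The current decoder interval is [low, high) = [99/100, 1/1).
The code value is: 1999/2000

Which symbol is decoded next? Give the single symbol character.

Answer: f

Derivation:
Interval width = high − low = 1/1 − 99/100 = 1/100
Scaled code = (code − low) / width = (1999/2000 − 99/100) / 1/100 = 19/20
  a: [0/1, 2/5) 
  b: [2/5, 9/10) 
  f: [9/10, 1/1) ← scaled code falls here ✓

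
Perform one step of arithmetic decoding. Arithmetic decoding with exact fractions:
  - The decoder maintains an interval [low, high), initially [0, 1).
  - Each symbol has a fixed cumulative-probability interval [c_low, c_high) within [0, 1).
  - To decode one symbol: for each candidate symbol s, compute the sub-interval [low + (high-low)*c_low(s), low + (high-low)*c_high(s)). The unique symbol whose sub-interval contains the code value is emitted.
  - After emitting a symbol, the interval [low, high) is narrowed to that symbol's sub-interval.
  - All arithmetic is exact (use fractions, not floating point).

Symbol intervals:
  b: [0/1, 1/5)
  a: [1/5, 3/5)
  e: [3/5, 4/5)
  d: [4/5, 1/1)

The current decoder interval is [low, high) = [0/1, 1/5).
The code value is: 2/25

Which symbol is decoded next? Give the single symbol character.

Answer: a

Derivation:
Interval width = high − low = 1/5 − 0/1 = 1/5
Scaled code = (code − low) / width = (2/25 − 0/1) / 1/5 = 2/5
  b: [0/1, 1/5) 
  a: [1/5, 3/5) ← scaled code falls here ✓
  e: [3/5, 4/5) 
  d: [4/5, 1/1) 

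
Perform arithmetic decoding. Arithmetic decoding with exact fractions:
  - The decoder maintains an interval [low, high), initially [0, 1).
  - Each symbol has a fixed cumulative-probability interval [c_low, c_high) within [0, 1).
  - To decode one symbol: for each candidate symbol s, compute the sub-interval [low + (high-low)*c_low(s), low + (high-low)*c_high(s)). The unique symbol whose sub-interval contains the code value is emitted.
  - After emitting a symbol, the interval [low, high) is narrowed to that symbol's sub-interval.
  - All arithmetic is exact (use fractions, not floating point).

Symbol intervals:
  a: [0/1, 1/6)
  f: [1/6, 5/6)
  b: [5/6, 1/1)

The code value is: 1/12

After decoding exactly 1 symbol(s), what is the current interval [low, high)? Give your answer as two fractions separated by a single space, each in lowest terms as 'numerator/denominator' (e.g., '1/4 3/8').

Step 1: interval [0/1, 1/1), width = 1/1 - 0/1 = 1/1
  'a': [0/1 + 1/1*0/1, 0/1 + 1/1*1/6) = [0/1, 1/6) <- contains code 1/12
  'f': [0/1 + 1/1*1/6, 0/1 + 1/1*5/6) = [1/6, 5/6)
  'b': [0/1 + 1/1*5/6, 0/1 + 1/1*1/1) = [5/6, 1/1)
  emit 'a', narrow to [0/1, 1/6)

Answer: 0/1 1/6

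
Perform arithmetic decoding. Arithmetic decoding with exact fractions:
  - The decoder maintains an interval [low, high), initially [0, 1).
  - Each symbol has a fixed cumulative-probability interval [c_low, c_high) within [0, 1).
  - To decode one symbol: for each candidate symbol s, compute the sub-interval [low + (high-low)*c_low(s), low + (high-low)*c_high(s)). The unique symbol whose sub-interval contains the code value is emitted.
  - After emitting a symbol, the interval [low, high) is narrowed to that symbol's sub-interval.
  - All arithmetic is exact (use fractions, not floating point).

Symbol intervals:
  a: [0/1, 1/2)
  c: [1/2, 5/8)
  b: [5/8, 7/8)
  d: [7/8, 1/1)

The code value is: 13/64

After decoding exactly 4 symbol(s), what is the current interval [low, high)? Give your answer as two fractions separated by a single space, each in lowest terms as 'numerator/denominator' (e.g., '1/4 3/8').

Answer: 25/128 27/128

Derivation:
Step 1: interval [0/1, 1/1), width = 1/1 - 0/1 = 1/1
  'a': [0/1 + 1/1*0/1, 0/1 + 1/1*1/2) = [0/1, 1/2) <- contains code 13/64
  'c': [0/1 + 1/1*1/2, 0/1 + 1/1*5/8) = [1/2, 5/8)
  'b': [0/1 + 1/1*5/8, 0/1 + 1/1*7/8) = [5/8, 7/8)
  'd': [0/1 + 1/1*7/8, 0/1 + 1/1*1/1) = [7/8, 1/1)
  emit 'a', narrow to [0/1, 1/2)
Step 2: interval [0/1, 1/2), width = 1/2 - 0/1 = 1/2
  'a': [0/1 + 1/2*0/1, 0/1 + 1/2*1/2) = [0/1, 1/4) <- contains code 13/64
  'c': [0/1 + 1/2*1/2, 0/1 + 1/2*5/8) = [1/4, 5/16)
  'b': [0/1 + 1/2*5/8, 0/1 + 1/2*7/8) = [5/16, 7/16)
  'd': [0/1 + 1/2*7/8, 0/1 + 1/2*1/1) = [7/16, 1/2)
  emit 'a', narrow to [0/1, 1/4)
Step 3: interval [0/1, 1/4), width = 1/4 - 0/1 = 1/4
  'a': [0/1 + 1/4*0/1, 0/1 + 1/4*1/2) = [0/1, 1/8)
  'c': [0/1 + 1/4*1/2, 0/1 + 1/4*5/8) = [1/8, 5/32)
  'b': [0/1 + 1/4*5/8, 0/1 + 1/4*7/8) = [5/32, 7/32) <- contains code 13/64
  'd': [0/1 + 1/4*7/8, 0/1 + 1/4*1/1) = [7/32, 1/4)
  emit 'b', narrow to [5/32, 7/32)
Step 4: interval [5/32, 7/32), width = 7/32 - 5/32 = 1/16
  'a': [5/32 + 1/16*0/1, 5/32 + 1/16*1/2) = [5/32, 3/16)
  'c': [5/32 + 1/16*1/2, 5/32 + 1/16*5/8) = [3/16, 25/128)
  'b': [5/32 + 1/16*5/8, 5/32 + 1/16*7/8) = [25/128, 27/128) <- contains code 13/64
  'd': [5/32 + 1/16*7/8, 5/32 + 1/16*1/1) = [27/128, 7/32)
  emit 'b', narrow to [25/128, 27/128)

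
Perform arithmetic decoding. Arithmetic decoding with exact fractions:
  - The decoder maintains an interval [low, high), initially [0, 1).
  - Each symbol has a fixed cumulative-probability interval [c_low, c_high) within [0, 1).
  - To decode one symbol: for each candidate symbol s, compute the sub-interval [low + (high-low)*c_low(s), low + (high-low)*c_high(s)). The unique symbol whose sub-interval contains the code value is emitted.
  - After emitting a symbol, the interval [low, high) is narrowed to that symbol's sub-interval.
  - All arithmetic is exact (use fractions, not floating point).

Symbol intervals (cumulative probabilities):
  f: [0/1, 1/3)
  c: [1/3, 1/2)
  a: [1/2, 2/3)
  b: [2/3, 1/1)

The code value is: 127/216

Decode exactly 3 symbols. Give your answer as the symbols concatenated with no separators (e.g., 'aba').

Step 1: interval [0/1, 1/1), width = 1/1 - 0/1 = 1/1
  'f': [0/1 + 1/1*0/1, 0/1 + 1/1*1/3) = [0/1, 1/3)
  'c': [0/1 + 1/1*1/3, 0/1 + 1/1*1/2) = [1/3, 1/2)
  'a': [0/1 + 1/1*1/2, 0/1 + 1/1*2/3) = [1/2, 2/3) <- contains code 127/216
  'b': [0/1 + 1/1*2/3, 0/1 + 1/1*1/1) = [2/3, 1/1)
  emit 'a', narrow to [1/2, 2/3)
Step 2: interval [1/2, 2/3), width = 2/3 - 1/2 = 1/6
  'f': [1/2 + 1/6*0/1, 1/2 + 1/6*1/3) = [1/2, 5/9)
  'c': [1/2 + 1/6*1/3, 1/2 + 1/6*1/2) = [5/9, 7/12)
  'a': [1/2 + 1/6*1/2, 1/2 + 1/6*2/3) = [7/12, 11/18) <- contains code 127/216
  'b': [1/2 + 1/6*2/3, 1/2 + 1/6*1/1) = [11/18, 2/3)
  emit 'a', narrow to [7/12, 11/18)
Step 3: interval [7/12, 11/18), width = 11/18 - 7/12 = 1/36
  'f': [7/12 + 1/36*0/1, 7/12 + 1/36*1/3) = [7/12, 16/27) <- contains code 127/216
  'c': [7/12 + 1/36*1/3, 7/12 + 1/36*1/2) = [16/27, 43/72)
  'a': [7/12 + 1/36*1/2, 7/12 + 1/36*2/3) = [43/72, 65/108)
  'b': [7/12 + 1/36*2/3, 7/12 + 1/36*1/1) = [65/108, 11/18)
  emit 'f', narrow to [7/12, 16/27)

Answer: aaf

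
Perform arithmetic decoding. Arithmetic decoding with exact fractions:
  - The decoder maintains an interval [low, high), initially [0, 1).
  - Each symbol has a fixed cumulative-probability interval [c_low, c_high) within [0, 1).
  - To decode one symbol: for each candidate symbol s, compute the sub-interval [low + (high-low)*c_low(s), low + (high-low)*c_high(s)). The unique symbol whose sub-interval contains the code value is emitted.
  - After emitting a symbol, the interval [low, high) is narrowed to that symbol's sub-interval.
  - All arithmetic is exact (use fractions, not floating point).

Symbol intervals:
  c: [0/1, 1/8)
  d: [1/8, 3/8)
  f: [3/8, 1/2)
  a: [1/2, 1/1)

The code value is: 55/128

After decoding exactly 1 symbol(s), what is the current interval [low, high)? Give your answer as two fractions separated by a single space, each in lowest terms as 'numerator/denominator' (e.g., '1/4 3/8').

Step 1: interval [0/1, 1/1), width = 1/1 - 0/1 = 1/1
  'c': [0/1 + 1/1*0/1, 0/1 + 1/1*1/8) = [0/1, 1/8)
  'd': [0/1 + 1/1*1/8, 0/1 + 1/1*3/8) = [1/8, 3/8)
  'f': [0/1 + 1/1*3/8, 0/1 + 1/1*1/2) = [3/8, 1/2) <- contains code 55/128
  'a': [0/1 + 1/1*1/2, 0/1 + 1/1*1/1) = [1/2, 1/1)
  emit 'f', narrow to [3/8, 1/2)

Answer: 3/8 1/2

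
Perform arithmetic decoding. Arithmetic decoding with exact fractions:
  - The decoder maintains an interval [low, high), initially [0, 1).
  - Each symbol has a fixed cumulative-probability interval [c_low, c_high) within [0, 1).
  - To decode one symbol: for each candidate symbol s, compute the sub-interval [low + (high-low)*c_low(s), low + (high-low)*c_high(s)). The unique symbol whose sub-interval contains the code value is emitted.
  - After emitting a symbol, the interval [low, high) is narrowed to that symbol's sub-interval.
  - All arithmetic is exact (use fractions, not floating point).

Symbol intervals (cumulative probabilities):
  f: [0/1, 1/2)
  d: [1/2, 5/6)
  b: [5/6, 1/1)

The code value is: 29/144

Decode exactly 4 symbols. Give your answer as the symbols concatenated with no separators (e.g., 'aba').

Step 1: interval [0/1, 1/1), width = 1/1 - 0/1 = 1/1
  'f': [0/1 + 1/1*0/1, 0/1 + 1/1*1/2) = [0/1, 1/2) <- contains code 29/144
  'd': [0/1 + 1/1*1/2, 0/1 + 1/1*5/6) = [1/2, 5/6)
  'b': [0/1 + 1/1*5/6, 0/1 + 1/1*1/1) = [5/6, 1/1)
  emit 'f', narrow to [0/1, 1/2)
Step 2: interval [0/1, 1/2), width = 1/2 - 0/1 = 1/2
  'f': [0/1 + 1/2*0/1, 0/1 + 1/2*1/2) = [0/1, 1/4) <- contains code 29/144
  'd': [0/1 + 1/2*1/2, 0/1 + 1/2*5/6) = [1/4, 5/12)
  'b': [0/1 + 1/2*5/6, 0/1 + 1/2*1/1) = [5/12, 1/2)
  emit 'f', narrow to [0/1, 1/4)
Step 3: interval [0/1, 1/4), width = 1/4 - 0/1 = 1/4
  'f': [0/1 + 1/4*0/1, 0/1 + 1/4*1/2) = [0/1, 1/8)
  'd': [0/1 + 1/4*1/2, 0/1 + 1/4*5/6) = [1/8, 5/24) <- contains code 29/144
  'b': [0/1 + 1/4*5/6, 0/1 + 1/4*1/1) = [5/24, 1/4)
  emit 'd', narrow to [1/8, 5/24)
Step 4: interval [1/8, 5/24), width = 5/24 - 1/8 = 1/12
  'f': [1/8 + 1/12*0/1, 1/8 + 1/12*1/2) = [1/8, 1/6)
  'd': [1/8 + 1/12*1/2, 1/8 + 1/12*5/6) = [1/6, 7/36)
  'b': [1/8 + 1/12*5/6, 1/8 + 1/12*1/1) = [7/36, 5/24) <- contains code 29/144
  emit 'b', narrow to [7/36, 5/24)

Answer: ffdb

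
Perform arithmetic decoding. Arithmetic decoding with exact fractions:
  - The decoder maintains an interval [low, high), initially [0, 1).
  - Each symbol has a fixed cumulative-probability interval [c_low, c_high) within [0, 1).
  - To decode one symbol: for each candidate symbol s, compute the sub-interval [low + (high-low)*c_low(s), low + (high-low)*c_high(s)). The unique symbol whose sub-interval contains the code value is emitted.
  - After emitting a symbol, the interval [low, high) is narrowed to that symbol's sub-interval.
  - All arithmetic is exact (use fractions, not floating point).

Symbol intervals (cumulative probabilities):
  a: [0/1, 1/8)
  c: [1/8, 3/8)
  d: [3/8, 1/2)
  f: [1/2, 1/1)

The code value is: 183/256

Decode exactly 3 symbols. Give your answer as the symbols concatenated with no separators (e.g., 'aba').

Answer: fdd

Derivation:
Step 1: interval [0/1, 1/1), width = 1/1 - 0/1 = 1/1
  'a': [0/1 + 1/1*0/1, 0/1 + 1/1*1/8) = [0/1, 1/8)
  'c': [0/1 + 1/1*1/8, 0/1 + 1/1*3/8) = [1/8, 3/8)
  'd': [0/1 + 1/1*3/8, 0/1 + 1/1*1/2) = [3/8, 1/2)
  'f': [0/1 + 1/1*1/2, 0/1 + 1/1*1/1) = [1/2, 1/1) <- contains code 183/256
  emit 'f', narrow to [1/2, 1/1)
Step 2: interval [1/2, 1/1), width = 1/1 - 1/2 = 1/2
  'a': [1/2 + 1/2*0/1, 1/2 + 1/2*1/8) = [1/2, 9/16)
  'c': [1/2 + 1/2*1/8, 1/2 + 1/2*3/8) = [9/16, 11/16)
  'd': [1/2 + 1/2*3/8, 1/2 + 1/2*1/2) = [11/16, 3/4) <- contains code 183/256
  'f': [1/2 + 1/2*1/2, 1/2 + 1/2*1/1) = [3/4, 1/1)
  emit 'd', narrow to [11/16, 3/4)
Step 3: interval [11/16, 3/4), width = 3/4 - 11/16 = 1/16
  'a': [11/16 + 1/16*0/1, 11/16 + 1/16*1/8) = [11/16, 89/128)
  'c': [11/16 + 1/16*1/8, 11/16 + 1/16*3/8) = [89/128, 91/128)
  'd': [11/16 + 1/16*3/8, 11/16 + 1/16*1/2) = [91/128, 23/32) <- contains code 183/256
  'f': [11/16 + 1/16*1/2, 11/16 + 1/16*1/1) = [23/32, 3/4)
  emit 'd', narrow to [91/128, 23/32)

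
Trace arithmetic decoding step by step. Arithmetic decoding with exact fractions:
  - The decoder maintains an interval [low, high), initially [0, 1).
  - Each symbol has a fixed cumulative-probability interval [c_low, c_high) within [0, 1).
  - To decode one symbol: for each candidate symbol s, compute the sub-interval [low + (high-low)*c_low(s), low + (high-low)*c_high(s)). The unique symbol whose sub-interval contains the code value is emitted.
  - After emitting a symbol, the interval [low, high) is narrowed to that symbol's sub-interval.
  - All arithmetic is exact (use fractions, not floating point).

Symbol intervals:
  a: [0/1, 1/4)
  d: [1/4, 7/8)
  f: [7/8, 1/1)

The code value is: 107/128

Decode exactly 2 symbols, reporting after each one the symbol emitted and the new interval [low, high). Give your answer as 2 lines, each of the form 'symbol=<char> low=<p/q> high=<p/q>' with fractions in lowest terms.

Step 1: interval [0/1, 1/1), width = 1/1 - 0/1 = 1/1
  'a': [0/1 + 1/1*0/1, 0/1 + 1/1*1/4) = [0/1, 1/4)
  'd': [0/1 + 1/1*1/4, 0/1 + 1/1*7/8) = [1/4, 7/8) <- contains code 107/128
  'f': [0/1 + 1/1*7/8, 0/1 + 1/1*1/1) = [7/8, 1/1)
  emit 'd', narrow to [1/4, 7/8)
Step 2: interval [1/4, 7/8), width = 7/8 - 1/4 = 5/8
  'a': [1/4 + 5/8*0/1, 1/4 + 5/8*1/4) = [1/4, 13/32)
  'd': [1/4 + 5/8*1/4, 1/4 + 5/8*7/8) = [13/32, 51/64)
  'f': [1/4 + 5/8*7/8, 1/4 + 5/8*1/1) = [51/64, 7/8) <- contains code 107/128
  emit 'f', narrow to [51/64, 7/8)

Answer: symbol=d low=1/4 high=7/8
symbol=f low=51/64 high=7/8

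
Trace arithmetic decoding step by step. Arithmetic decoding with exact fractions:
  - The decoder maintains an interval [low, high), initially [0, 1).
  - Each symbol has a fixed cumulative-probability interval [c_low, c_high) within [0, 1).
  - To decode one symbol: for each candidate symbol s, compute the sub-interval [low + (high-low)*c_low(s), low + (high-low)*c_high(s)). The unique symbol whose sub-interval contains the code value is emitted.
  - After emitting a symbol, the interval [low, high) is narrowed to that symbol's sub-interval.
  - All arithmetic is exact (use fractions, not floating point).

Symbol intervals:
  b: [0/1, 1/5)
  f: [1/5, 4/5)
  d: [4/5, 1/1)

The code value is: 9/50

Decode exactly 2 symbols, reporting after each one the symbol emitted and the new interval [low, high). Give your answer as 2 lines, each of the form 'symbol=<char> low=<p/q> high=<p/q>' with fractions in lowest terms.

Step 1: interval [0/1, 1/1), width = 1/1 - 0/1 = 1/1
  'b': [0/1 + 1/1*0/1, 0/1 + 1/1*1/5) = [0/1, 1/5) <- contains code 9/50
  'f': [0/1 + 1/1*1/5, 0/1 + 1/1*4/5) = [1/5, 4/5)
  'd': [0/1 + 1/1*4/5, 0/1 + 1/1*1/1) = [4/5, 1/1)
  emit 'b', narrow to [0/1, 1/5)
Step 2: interval [0/1, 1/5), width = 1/5 - 0/1 = 1/5
  'b': [0/1 + 1/5*0/1, 0/1 + 1/5*1/5) = [0/1, 1/25)
  'f': [0/1 + 1/5*1/5, 0/1 + 1/5*4/5) = [1/25, 4/25)
  'd': [0/1 + 1/5*4/5, 0/1 + 1/5*1/1) = [4/25, 1/5) <- contains code 9/50
  emit 'd', narrow to [4/25, 1/5)

Answer: symbol=b low=0/1 high=1/5
symbol=d low=4/25 high=1/5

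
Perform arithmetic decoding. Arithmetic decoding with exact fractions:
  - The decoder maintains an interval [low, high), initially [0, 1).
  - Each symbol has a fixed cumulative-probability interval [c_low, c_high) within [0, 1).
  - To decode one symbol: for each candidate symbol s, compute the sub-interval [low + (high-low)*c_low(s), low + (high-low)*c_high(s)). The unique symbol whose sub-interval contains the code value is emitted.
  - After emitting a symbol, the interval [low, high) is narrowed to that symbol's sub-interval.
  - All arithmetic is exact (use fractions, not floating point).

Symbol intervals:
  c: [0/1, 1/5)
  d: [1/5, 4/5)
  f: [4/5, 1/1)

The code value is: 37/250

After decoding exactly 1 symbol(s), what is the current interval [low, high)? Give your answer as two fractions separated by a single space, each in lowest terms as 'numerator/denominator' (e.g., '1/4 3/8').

Answer: 0/1 1/5

Derivation:
Step 1: interval [0/1, 1/1), width = 1/1 - 0/1 = 1/1
  'c': [0/1 + 1/1*0/1, 0/1 + 1/1*1/5) = [0/1, 1/5) <- contains code 37/250
  'd': [0/1 + 1/1*1/5, 0/1 + 1/1*4/5) = [1/5, 4/5)
  'f': [0/1 + 1/1*4/5, 0/1 + 1/1*1/1) = [4/5, 1/1)
  emit 'c', narrow to [0/1, 1/5)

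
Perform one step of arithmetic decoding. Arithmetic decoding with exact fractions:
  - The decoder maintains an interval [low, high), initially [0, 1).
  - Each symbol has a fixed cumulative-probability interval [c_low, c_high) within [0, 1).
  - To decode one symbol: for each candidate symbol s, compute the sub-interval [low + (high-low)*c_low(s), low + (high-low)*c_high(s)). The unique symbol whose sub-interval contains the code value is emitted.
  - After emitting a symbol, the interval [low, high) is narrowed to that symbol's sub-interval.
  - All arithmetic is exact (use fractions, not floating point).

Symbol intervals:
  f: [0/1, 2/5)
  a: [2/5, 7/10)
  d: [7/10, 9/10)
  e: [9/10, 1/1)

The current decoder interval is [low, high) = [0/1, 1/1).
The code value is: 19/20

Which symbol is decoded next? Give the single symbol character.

Interval width = high − low = 1/1 − 0/1 = 1/1
Scaled code = (code − low) / width = (19/20 − 0/1) / 1/1 = 19/20
  f: [0/1, 2/5) 
  a: [2/5, 7/10) 
  d: [7/10, 9/10) 
  e: [9/10, 1/1) ← scaled code falls here ✓

Answer: e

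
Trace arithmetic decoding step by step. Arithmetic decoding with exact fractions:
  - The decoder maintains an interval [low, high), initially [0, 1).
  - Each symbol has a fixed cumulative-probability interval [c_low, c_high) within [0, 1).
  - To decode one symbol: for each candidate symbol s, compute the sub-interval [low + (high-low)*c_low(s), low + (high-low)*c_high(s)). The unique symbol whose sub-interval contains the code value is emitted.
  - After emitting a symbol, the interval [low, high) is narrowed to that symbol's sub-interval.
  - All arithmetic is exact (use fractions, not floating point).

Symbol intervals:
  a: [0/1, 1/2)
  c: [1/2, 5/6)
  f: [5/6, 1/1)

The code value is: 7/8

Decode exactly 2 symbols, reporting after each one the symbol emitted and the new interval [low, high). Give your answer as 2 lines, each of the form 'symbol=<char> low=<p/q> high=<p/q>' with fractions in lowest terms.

Answer: symbol=f low=5/6 high=1/1
symbol=a low=5/6 high=11/12

Derivation:
Step 1: interval [0/1, 1/1), width = 1/1 - 0/1 = 1/1
  'a': [0/1 + 1/1*0/1, 0/1 + 1/1*1/2) = [0/1, 1/2)
  'c': [0/1 + 1/1*1/2, 0/1 + 1/1*5/6) = [1/2, 5/6)
  'f': [0/1 + 1/1*5/6, 0/1 + 1/1*1/1) = [5/6, 1/1) <- contains code 7/8
  emit 'f', narrow to [5/6, 1/1)
Step 2: interval [5/6, 1/1), width = 1/1 - 5/6 = 1/6
  'a': [5/6 + 1/6*0/1, 5/6 + 1/6*1/2) = [5/6, 11/12) <- contains code 7/8
  'c': [5/6 + 1/6*1/2, 5/6 + 1/6*5/6) = [11/12, 35/36)
  'f': [5/6 + 1/6*5/6, 5/6 + 1/6*1/1) = [35/36, 1/1)
  emit 'a', narrow to [5/6, 11/12)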